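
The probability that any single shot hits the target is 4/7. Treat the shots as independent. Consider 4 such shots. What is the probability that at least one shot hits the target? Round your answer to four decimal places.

0.9663

P(at least one) = 1 − P(none) = 1 − (1 − 0.571429)^4
= 1 − 0.033736 = 0.966264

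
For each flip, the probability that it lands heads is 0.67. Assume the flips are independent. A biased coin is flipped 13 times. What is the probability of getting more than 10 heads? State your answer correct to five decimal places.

X ~ Binomial(13, 0.67); P(X ≥ 11) = Σ C(13,k) p^k (1−p)^(13−k) over k:
  k=11: C(13,11)·0.67^11·0.33^2 = 0.1037398
  k=12: C(13,12)·0.67^12·0.33^1 = 0.0351039
  k=13: C(13,13)·0.67^13·0.33^0 = 0.0054824
Total = 0.1443261

0.14433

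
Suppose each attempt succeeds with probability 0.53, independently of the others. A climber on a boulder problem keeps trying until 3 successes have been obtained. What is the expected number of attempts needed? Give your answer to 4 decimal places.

5.6604

Y = total attempts until the third success; negative binomial with r=3, p=0.53.
E[Y] = r / p = 3 / 0.53 = 5.660377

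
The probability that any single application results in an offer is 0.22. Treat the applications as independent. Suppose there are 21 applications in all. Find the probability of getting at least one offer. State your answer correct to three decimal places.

P(at least one) = 1 − P(none) = 1 − (1 − 0.22)^21
= 1 − 0.00542 = 0.99458

0.995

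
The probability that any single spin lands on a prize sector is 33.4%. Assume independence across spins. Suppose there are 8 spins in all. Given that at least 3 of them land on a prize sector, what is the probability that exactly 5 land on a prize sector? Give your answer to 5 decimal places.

X ~ Binomial(8, 0.334). Want P(X=5 | X≥3) = P(X=5) / P(X≥3).
P(X=5) = C(8,5)·0.334^5·0.666^3 = 0.0687611
P(X≥3) = 1 − 0.0387074 − 0.1552945 − 0.2725815 = 0.5334166
Ratio = 0.0687611 / 0.5334166 = 0.1289070

0.12891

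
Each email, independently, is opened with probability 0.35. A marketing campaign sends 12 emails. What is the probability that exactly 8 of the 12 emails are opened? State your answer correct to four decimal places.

0.0199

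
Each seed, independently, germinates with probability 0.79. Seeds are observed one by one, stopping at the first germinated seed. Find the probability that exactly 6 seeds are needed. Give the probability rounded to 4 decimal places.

Geometric (trials to first success), p = 0.79.
P(Y = 6) = (1−p)^5 · p = 0.00040841 · 0.79 = 0.000323

0.0003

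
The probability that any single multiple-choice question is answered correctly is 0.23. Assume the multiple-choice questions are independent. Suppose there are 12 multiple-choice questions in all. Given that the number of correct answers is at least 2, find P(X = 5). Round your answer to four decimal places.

0.1022

X ~ Binomial(12, 0.23). Want P(X=5 | X≥2) = P(X=5) / P(X≥2).
P(X=5) = C(12,5)·0.23^5·0.77^7 = 0.081809
P(X≥2) = 1 − 0.043440 − 0.155707 = 0.800853
Ratio = 0.081809 / 0.800853 = 0.102152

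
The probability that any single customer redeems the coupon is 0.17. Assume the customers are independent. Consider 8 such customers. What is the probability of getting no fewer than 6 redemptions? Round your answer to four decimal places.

0.0005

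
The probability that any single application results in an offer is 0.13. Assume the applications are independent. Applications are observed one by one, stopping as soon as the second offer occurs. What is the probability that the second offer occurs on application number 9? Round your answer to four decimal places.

0.0510

Y = trial on which the second success occurs; negative binomial, r=2, p=0.13.
P(Y=9) = C(8,1) · p^2 · (1−p)^7
= 8 · 0.0169 · 0.37725 = 0.051005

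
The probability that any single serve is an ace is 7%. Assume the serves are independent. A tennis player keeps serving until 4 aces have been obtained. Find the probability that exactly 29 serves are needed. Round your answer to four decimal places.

Y = trial on which the fourth success occurs; negative binomial, r=4, p=0.07.
P(Y=29) = C(28,3) · p^4 · (1−p)^25
= 3276 · 2.401e-05 · 0.16296 = 0.012818

0.0128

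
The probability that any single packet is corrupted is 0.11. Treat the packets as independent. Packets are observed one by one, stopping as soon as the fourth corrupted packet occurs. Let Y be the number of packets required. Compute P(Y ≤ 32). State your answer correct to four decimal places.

0.4742

Finishing within 32 packets ⇔ at least 4 successes in the first 32. With X ~ Binomial(32, 0.11), P(Y ≤ 32) = 1 − P(X ≤ 3).
  k=0: C(32,0)·0.11^0·0.89^32 = 0.024015
  k=1: C(32,1)·0.11^1·0.89^31 = 0.094980
  k=2: C(32,2)·0.11^2·0.89^30 = 0.181956
  k=3: C(32,3)·0.11^3·0.89^29 = 0.224890
1 − 0.525841 = 0.474159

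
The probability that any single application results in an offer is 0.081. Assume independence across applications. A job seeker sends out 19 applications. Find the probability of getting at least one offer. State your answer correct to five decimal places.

P(at least one) = 1 − P(none) = 1 − (1 − 0.081)^19
= 1 − 0.2009068 = 0.7990932

0.79909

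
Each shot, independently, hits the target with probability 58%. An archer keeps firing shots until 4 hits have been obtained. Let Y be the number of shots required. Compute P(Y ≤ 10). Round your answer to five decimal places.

0.92884

Finishing within 10 shots ⇔ at least 4 successes in the first 10. With X ~ Binomial(10, 0.58), P(Y ≤ 10) = 1 − P(X ≤ 3).
  k=0: C(10,0)·0.58^0·0.42^10 = 0.0001708
  k=1: C(10,1)·0.58^1·0.42^9 = 0.0023587
  k=2: C(10,2)·0.58^2·0.42^8 = 0.0146576
  k=3: C(10,3)·0.58^3·0.42^7 = 0.0539772
1 − 0.0711643 = 0.9288357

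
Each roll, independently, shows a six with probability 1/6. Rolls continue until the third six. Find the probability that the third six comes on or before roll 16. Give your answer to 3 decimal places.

Finishing within 16 rolls ⇔ at least 3 successes in the first 16. With X ~ Binomial(16, 0.166667), P(Y ≤ 16) = 1 − P(X ≤ 2).
  k=0: C(16,0)·0.166667^0·0.833333^16 = 0.05409
  k=1: C(16,1)·0.166667^1·0.833333^15 = 0.17308
  k=2: C(16,2)·0.166667^2·0.833333^14 = 0.25962
1 − 0.48679 = 0.51321

0.513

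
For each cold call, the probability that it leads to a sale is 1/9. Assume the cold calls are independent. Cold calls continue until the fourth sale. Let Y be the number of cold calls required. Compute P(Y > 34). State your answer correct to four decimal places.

Needing more than 34 cold calls ⇔ fewer than 4 successes in the first 34. With X ~ Binomial(34, 0.111111), P(Y > 34) = P(X ≤ 3).
  k=0: C(34,0)·0.111111^0·0.888889^34 = 0.018231
  k=1: C(34,1)·0.111111^1·0.888889^33 = 0.077482
  k=2: C(34,2)·0.111111^2·0.888889^32 = 0.159807
  k=3: C(34,3)·0.111111^3·0.888889^31 = 0.213077
P(X ≤ 3) = 0.468598

0.4686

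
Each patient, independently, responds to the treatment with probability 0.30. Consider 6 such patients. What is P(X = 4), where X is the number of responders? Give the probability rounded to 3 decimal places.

X ~ Binomial(n=6, p=0.30).
P(X=4) = C(6,4) · p^4 · (1−p)^2
= 15 · 0.0081 · 0.49 = 0.05953

0.060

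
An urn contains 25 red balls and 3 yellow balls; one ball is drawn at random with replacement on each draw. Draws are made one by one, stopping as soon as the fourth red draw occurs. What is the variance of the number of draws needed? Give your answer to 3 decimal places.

Y = total draws until the fourth success; negative binomial with r=4, p=0.892857.
Var(Y) = r(1−p)/p² = 4·0.107143 / 0.892857² = 0.53760

0.538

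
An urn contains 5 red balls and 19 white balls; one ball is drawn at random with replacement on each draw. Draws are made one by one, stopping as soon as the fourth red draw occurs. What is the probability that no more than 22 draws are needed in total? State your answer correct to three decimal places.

Finishing within 22 draws ⇔ at least 4 successes in the first 22. With X ~ Binomial(22, 0.208333), P(Y ≤ 22) = 1 − P(X ≤ 3).
  k=0: C(22,0)·0.208333^0·0.791667^22 = 0.00586
  k=1: C(22,1)·0.208333^1·0.791667^21 = 0.03393
  k=2: C(22,2)·0.208333^2·0.791667^20 = 0.09375
  k=3: C(22,3)·0.208333^3·0.791667^19 = 0.16448
1 − 0.29802 = 0.70198

0.702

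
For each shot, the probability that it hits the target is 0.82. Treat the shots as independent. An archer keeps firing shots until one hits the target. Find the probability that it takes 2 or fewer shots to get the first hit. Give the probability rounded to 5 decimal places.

0.96760

Y = number of shots to the first success; geometric, p = 0.82.
P(Y ≤ 2) = 1 − (1−p)^2 = 1 − 0.0324000 = 0.9676000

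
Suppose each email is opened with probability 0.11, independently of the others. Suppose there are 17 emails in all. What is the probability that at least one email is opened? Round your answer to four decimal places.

0.8621

P(at least one) = 1 − P(none) = 1 − (1 − 0.11)^17
= 1 − 0.137921 = 0.862079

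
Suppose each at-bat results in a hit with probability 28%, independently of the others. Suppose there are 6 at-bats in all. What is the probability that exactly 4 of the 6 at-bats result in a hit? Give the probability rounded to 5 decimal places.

X ~ Binomial(n=6, p=0.28).
P(X=4) = C(6,4) · p^4 · (1−p)^2
= 15 · 0.0061466 · 0.5184 = 0.0477957

0.04780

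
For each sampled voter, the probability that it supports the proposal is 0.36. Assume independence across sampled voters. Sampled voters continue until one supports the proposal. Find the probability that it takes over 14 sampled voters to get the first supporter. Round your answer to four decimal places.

Y = number of sampled voters to the first success; geometric, p = 0.36.
P(Y > 14) = P(first 14 all fail) = (1−p)^14 = 0.001934

0.0019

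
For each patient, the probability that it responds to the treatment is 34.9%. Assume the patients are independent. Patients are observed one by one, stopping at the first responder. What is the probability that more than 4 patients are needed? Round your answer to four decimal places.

0.1796

Y = number of patients to the first success; geometric, p = 0.349.
P(Y > 4) = P(first 4 all fail) = (1−p)^4 = 0.179607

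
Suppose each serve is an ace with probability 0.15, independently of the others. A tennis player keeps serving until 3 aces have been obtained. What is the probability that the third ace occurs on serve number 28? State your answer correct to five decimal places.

0.02037

Y = trial on which the third success occurs; negative binomial, r=3, p=0.15.
P(Y=28) = C(27,2) · p^3 · (1−p)^25
= 351 · 0.003375 · 0.017198 = 0.0203730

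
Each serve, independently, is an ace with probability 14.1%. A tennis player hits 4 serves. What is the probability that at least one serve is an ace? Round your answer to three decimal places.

0.456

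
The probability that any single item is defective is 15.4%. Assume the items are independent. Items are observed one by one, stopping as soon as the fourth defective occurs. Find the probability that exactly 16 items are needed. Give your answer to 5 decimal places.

0.03440

Y = trial on which the fourth success occurs; negative binomial, r=4, p=0.154.
P(Y=16) = C(15,3) · p^4 · (1−p)^12
= 455 · 0.00056245 · 0.13441 = 0.0343984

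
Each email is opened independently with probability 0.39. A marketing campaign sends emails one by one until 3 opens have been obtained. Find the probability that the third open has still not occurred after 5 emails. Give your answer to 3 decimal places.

Needing more than 5 emails ⇔ fewer than 3 successes in the first 5. With X ~ Binomial(5, 0.39), P(Y > 5) = P(X ≤ 2).
  k=0: C(5,0)·0.39^0·0.61^5 = 0.08446
  k=1: C(5,1)·0.39^1·0.61^4 = 0.26999
  k=2: C(5,2)·0.39^2·0.61^3 = 0.34524
P(X ≤ 2) = 0.69969

0.700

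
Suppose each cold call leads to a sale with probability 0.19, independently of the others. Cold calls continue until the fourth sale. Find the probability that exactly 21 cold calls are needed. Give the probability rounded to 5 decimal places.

0.04132

Y = trial on which the fourth success occurs; negative binomial, r=4, p=0.19.
P(Y=21) = C(20,3) · p^4 · (1−p)^17
= 1140 · 0.0013032 · 0.027813 = 0.0413204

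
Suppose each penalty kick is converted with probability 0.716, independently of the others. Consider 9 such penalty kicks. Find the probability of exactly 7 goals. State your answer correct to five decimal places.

0.28011

X ~ Binomial(n=9, p=0.716).
P(X=7) = C(9,7) · p^7 · (1−p)^2
= 36 · 0.09647 · 0.080656 = 0.2801111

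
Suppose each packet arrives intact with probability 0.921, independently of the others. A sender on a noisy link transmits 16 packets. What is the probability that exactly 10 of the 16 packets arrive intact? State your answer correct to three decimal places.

0.001

X ~ Binomial(n=16, p=0.921).
P(X=10) = C(16,10) · p^10 · (1−p)^6
= 8008 · 0.43913 · 2.4309e-07 = 0.00085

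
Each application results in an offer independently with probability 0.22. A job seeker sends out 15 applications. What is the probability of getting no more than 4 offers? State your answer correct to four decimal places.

0.7805

X ~ Binomial(15, 0.22); P(X ≤ 4) = Σ C(15,k) p^k (1−p)^(15−k) over k:
  k=0: C(15,0)·0.22^0·0.78^15 = 0.024067
  k=1: C(15,1)·0.22^1·0.78^14 = 0.101821
  k=2: C(15,2)·0.22^2·0.78^13 = 0.201032
  k=3: C(15,3)·0.22^3·0.78^12 = 0.245705
  k=4: C(15,4)·0.22^4·0.78^11 = 0.207905
Total = 0.780530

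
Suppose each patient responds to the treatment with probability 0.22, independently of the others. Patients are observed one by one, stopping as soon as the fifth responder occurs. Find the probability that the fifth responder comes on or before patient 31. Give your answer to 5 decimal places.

0.84335

Finishing within 31 patients ⇔ at least 5 successes in the first 31. With X ~ Binomial(31, 0.22), P(Y ≤ 31) = 1 − P(X ≤ 4).
  k=0: C(31,0)·0.22^0·0.78^31 = 0.0004518
  k=1: C(31,1)·0.22^1·0.78^30 = 0.0039502
  k=2: C(31,2)·0.22^2·0.78^29 = 0.0167125
  k=3: C(31,3)·0.22^3·0.78^28 = 0.0455666
  k=4: C(31,4)·0.22^4·0.78^27 = 0.0899648
1 − 0.1566460 = 0.8433540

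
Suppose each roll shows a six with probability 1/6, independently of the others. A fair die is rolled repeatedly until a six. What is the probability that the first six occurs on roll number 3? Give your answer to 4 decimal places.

Geometric (trials to first success), p = 0.166667.
P(Y = 3) = (1−p)^2 · p = 0.69444 · 0.166667 = 0.115741

0.1157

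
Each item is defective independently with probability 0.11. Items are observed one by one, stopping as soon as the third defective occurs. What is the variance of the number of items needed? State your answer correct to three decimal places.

220.661

Y = total items until the third success; negative binomial with r=3, p=0.11.
Var(Y) = r(1−p)/p² = 3·0.89 / 0.11² = 220.66116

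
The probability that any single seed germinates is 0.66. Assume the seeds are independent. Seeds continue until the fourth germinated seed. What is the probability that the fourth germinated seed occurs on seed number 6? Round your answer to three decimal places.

0.219

Y = trial on which the fourth success occurs; negative binomial, r=4, p=0.66.
P(Y=6) = C(5,3) · p^4 · (1−p)^2
= 10 · 0.18975 · 0.1156 = 0.21935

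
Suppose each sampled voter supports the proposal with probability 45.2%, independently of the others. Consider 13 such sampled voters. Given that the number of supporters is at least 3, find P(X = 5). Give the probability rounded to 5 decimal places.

0.20276

X ~ Binomial(13, 0.452). Want P(X=5 | X≥3) = P(X=5) / P(X≥3).
P(X=5) = C(13,5)·0.452^5·0.548^8 = 0.1974764
P(X≥3) = 1 − 0.0004019 − 0.0043097 − 0.0213284 = 0.9739600
Ratio = 0.1974764 / 0.9739600 = 0.2027562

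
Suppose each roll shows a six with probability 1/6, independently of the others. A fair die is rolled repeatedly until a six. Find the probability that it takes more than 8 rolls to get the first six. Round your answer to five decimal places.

0.23257

Y = number of rolls to the first success; geometric, p = 0.166667.
P(Y > 8) = P(first 8 all fail) = (1−p)^8 = 0.2325680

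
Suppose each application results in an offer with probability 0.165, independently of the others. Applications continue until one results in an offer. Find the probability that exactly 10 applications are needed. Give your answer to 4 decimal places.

0.0326

Geometric (trials to first success), p = 0.165.
P(Y = 10) = (1−p)^9 · p = 0.19732 · 0.165 = 0.032558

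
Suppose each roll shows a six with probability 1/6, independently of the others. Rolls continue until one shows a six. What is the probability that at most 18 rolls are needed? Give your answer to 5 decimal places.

Y = number of rolls to the first success; geometric, p = 0.166667.
P(Y ≤ 18) = 1 − (1−p)^18 = 1 − 0.0375610 = 0.9624390

0.96244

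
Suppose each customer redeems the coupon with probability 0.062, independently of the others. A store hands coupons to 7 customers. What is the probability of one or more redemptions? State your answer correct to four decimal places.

0.3611

P(at least one) = 1 − P(none) = 1 − (1 − 0.062)^7
= 1 − 0.638881 = 0.361119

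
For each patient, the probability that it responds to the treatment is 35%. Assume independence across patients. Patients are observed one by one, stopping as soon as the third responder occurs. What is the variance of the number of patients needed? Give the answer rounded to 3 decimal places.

Y = total patients until the third success; negative binomial with r=3, p=0.35.
Var(Y) = r(1−p)/p² = 3·0.65 / 0.35² = 15.91837

15.918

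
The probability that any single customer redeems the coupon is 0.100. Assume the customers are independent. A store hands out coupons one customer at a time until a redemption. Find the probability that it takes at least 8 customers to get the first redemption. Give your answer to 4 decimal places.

0.4783

Y = number of customers to the first success; geometric, p = 0.10.
P(Y > 7) = P(first 7 all fail) = (1−p)^7 = 0.478297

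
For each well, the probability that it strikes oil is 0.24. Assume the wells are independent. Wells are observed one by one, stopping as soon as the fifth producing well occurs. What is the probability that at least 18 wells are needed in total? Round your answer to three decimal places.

0.612

Needing more than 17 wells ⇔ fewer than 5 successes in the first 17. With X ~ Binomial(17, 0.24), P(Y > 17) = P(X ≤ 4).
  k=0: C(17,0)·0.24^0·0.76^17 = 0.00942
  k=1: C(17,1)·0.24^1·0.76^16 = 0.05054
  k=2: C(17,2)·0.24^2·0.76^15 = 0.12769
  k=3: C(17,3)·0.24^3·0.76^14 = 0.20162
  k=4: C(17,4)·0.24^4·0.76^13 = 0.22284
P(X ≤ 4) = 0.61212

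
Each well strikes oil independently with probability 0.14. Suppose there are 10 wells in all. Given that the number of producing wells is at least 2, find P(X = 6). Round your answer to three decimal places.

X ~ Binomial(10, 0.14). Want P(X=6 | X≥2) = P(X=6) / P(X≥2).
P(X=6) = C(10,6)·0.14^6·0.86^4 = 0.00086
P(X≥2) = 1 − 0.22130 − 0.36026 = 0.41844
Ratio = 0.00086 / 0.41844 = 0.00207

0.002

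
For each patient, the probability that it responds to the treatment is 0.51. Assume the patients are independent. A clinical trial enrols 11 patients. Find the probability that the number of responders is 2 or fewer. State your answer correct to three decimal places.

0.028

X ~ Binomial(11, 0.51); P(X ≤ 2) = Σ C(11,k) p^k (1−p)^(11−k) over k:
  k=0: C(11,0)·0.51^0·0.49^11 = 0.00039
  k=1: C(11,1)·0.51^1·0.49^10 = 0.00448
  k=2: C(11,2)·0.51^2·0.49^9 = 0.02330
Total = 0.02816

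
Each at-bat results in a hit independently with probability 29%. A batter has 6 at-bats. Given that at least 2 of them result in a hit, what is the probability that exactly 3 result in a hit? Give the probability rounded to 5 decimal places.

0.31289

X ~ Binomial(6, 0.29). Want P(X=3 | X≥2) = P(X=3) / P(X≥2).
P(X=3) = C(6,3)·0.29^3·0.71^3 = 0.1745818
P(X≥2) = 1 − 0.1281003 − 0.3139359 = 0.5579638
Ratio = 0.1745818 / 0.5579638 = 0.3128910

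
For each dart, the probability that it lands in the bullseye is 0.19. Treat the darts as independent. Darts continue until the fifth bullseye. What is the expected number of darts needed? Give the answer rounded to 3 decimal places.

26.316

Y = total darts until the fifth success; negative binomial with r=5, p=0.19.
E[Y] = r / p = 5 / 0.19 = 26.31579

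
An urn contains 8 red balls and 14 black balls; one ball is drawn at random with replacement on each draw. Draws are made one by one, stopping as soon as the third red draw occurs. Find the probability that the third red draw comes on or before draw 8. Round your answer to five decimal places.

0.60429

Finishing within 8 draws ⇔ at least 3 successes in the first 8. With X ~ Binomial(8, 0.363636), P(Y ≤ 8) = 1 − P(X ≤ 2).
  k=0: C(8,0)·0.363636^0·0.636364^8 = 0.0268932
  k=1: C(8,1)·0.363636^1·0.636364^7 = 0.1229404
  k=2: C(8,2)·0.363636^2·0.636364^6 = 0.2458809
1 − 0.3957146 = 0.6042854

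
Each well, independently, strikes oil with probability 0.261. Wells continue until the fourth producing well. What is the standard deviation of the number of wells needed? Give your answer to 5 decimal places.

6.58736

Y = total wells until the fourth success; negative binomial with r=4, p=0.261.
SD(Y) = √[r(1−p)/p²] = √(43.3933736) = 6.5873647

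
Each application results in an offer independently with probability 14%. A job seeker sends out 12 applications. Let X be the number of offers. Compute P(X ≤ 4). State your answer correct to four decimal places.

X ~ Binomial(12, 0.14); P(X ≤ 4) = Σ C(12,k) p^k (1−p)^(12−k) over k:
  k=0: C(12,0)·0.14^0·0.86^12 = 0.163675
  k=1: C(12,1)·0.14^1·0.86^11 = 0.319737
  k=2: C(12,2)·0.14^2·0.86^10 = 0.286276
  k=3: C(12,3)·0.14^3·0.86^9 = 0.155343
  k=4: C(12,4)·0.14^4·0.86^8 = 0.056899
Total = 0.981929

0.9819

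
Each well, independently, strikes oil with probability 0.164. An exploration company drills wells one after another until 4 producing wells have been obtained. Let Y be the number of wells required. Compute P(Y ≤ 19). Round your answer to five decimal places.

Finishing within 19 wells ⇔ at least 4 successes in the first 19. With X ~ Binomial(19, 0.164), P(Y ≤ 19) = 1 − P(X ≤ 3).
  k=0: C(19,0)·0.164^0·0.836^19 = 0.0332598
  k=1: C(19,1)·0.164^1·0.836^18 = 0.1239682
  k=2: C(19,2)·0.164^2·0.836^17 = 0.2188722
  k=3: C(19,3)·0.164^3·0.836^16 = 0.2433076
1 − 0.6194078 = 0.3805922

0.38059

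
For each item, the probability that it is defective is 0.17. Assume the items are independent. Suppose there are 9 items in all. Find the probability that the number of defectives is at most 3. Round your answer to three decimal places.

0.949

X ~ Binomial(9, 0.17); P(X ≤ 3) = Σ C(9,k) p^k (1−p)^(9−k) over k:
  k=0: C(9,0)·0.17^0·0.83^9 = 0.18694
  k=1: C(9,1)·0.17^1·0.83^8 = 0.34460
  k=2: C(9,2)·0.17^2·0.83^7 = 0.28232
  k=3: C(9,3)·0.17^3·0.83^6 = 0.13493
Total = 0.94879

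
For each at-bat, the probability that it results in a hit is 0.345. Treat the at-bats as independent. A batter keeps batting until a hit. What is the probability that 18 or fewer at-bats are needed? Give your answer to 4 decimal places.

Y = number of at-bats to the first success; geometric, p = 0.345.
P(Y ≤ 18) = 1 − (1−p)^18 = 1 − 0.000492 = 0.999508

0.9995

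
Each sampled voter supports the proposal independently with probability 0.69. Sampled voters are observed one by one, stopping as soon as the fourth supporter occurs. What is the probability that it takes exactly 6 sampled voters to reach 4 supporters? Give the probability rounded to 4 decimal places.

0.2178

Y = trial on which the fourth success occurs; negative binomial, r=4, p=0.69.
P(Y=6) = C(5,3) · p^4 · (1−p)^2
= 10 · 0.22667 · 0.0961 = 0.217831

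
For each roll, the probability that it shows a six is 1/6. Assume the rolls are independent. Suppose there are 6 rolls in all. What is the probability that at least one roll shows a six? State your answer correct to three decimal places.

0.665

P(at least one) = 1 − P(none) = 1 − (1 − 0.166667)^6
= 1 − 0.33490 = 0.66510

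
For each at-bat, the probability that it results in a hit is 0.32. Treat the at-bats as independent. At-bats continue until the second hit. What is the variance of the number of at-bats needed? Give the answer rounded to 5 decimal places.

13.28125

Y = total at-bats until the second success; negative binomial with r=2, p=0.32.
Var(Y) = r(1−p)/p² = 2·0.68 / 0.32² = 13.2812500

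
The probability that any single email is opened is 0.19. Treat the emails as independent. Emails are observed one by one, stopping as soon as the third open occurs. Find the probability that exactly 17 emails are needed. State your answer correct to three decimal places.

0.043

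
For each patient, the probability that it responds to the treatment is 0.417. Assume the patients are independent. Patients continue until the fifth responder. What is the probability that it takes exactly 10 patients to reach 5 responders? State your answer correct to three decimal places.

Y = trial on which the fifth success occurs; negative binomial, r=5, p=0.417.
P(Y=10) = C(9,4) · p^5 · (1−p)^5
= 126 · 0.012609 · 0.067351 = 0.10700

0.107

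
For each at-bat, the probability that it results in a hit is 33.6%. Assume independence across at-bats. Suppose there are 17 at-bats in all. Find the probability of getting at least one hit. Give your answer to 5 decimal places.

P(at least one) = 1 − P(none) = 1 − (1 − 0.336)^17
= 1 − 0.0009481 = 0.9990519

0.99905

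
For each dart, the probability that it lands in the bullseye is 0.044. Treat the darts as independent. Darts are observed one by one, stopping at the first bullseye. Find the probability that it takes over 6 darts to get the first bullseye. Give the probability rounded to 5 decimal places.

Y = number of darts to the first success; geometric, p = 0.044.
P(Y > 6) = P(first 6 all fail) = (1−p)^6 = 0.7633916

0.76339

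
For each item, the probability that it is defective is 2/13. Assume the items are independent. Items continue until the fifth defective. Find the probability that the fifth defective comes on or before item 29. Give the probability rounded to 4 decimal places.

0.4678

Finishing within 29 items ⇔ at least 5 successes in the first 29. With X ~ Binomial(29, 0.153846), P(Y ≤ 29) = 1 − P(X ≤ 4).
  k=0: C(29,0)·0.153846^0·0.846154^29 = 0.007871
  k=1: C(29,1)·0.153846^1·0.846154^28 = 0.041502
  k=2: C(29,2)·0.153846^2·0.846154^27 = 0.105641
  k=3: C(29,3)·0.153846^3·0.846154^26 = 0.172867
  k=4: C(29,4)·0.153846^4·0.846154^25 = 0.204297
1 − 0.532177 = 0.467823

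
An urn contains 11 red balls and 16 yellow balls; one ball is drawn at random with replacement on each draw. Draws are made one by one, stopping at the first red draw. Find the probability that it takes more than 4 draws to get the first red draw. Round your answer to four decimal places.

0.1233

Y = number of draws to the first success; geometric, p = 0.407407.
P(Y > 4) = P(first 4 all fail) = (1−p)^4 = 0.123318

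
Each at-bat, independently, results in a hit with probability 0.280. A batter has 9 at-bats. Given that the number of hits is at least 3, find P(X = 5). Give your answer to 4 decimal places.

X ~ Binomial(9, 0.28). Want P(X=5 | X≥3) = P(X=5) / P(X≥3).
P(X=5) = C(9,5)·0.28^5·0.72^4 = 0.058276
P(X≥3) = 1 − 0.051999 − 0.181995 − 0.283104 = 0.482902
Ratio = 0.058276 / 0.482902 = 0.120679

0.1207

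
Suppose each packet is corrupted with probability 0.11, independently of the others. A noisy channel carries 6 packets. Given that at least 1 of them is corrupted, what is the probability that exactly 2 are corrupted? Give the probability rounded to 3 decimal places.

0.226

X ~ Binomial(6, 0.11). Want P(X=2 | X≥1) = P(X=2) / P(X≥1).
P(X=2) = C(6,2)·0.11^2·0.89^4 = 0.11388
P(X≥1) = 1 − 0.49698 = 0.50302
Ratio = 0.11388 / 0.50302 = 0.22639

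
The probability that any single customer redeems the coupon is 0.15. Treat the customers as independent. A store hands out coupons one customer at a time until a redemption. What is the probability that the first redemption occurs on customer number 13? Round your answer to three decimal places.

Geometric (trials to first success), p = 0.15.
P(Y = 13) = (1−p)^12 · p = 0.14224 · 0.15 = 0.02134

0.021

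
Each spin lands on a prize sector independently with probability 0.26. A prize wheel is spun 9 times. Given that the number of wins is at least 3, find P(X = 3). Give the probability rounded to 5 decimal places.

X ~ Binomial(9, 0.26). Want P(X=3 | X≥3) = P(X=3) / P(X≥3).
P(X=3) = C(9,3)·0.26^3·0.74^6 = 0.2424318
P(X≥3) = 1 − 0.0665404 − 0.2104116 − 0.2957136 = 0.4273345
Ratio = 0.2424318 / 0.4273345 = 0.5673117

0.56731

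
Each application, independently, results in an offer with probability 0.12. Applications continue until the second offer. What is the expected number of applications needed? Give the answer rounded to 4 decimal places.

Y = total applications until the second success; negative binomial with r=2, p=0.12.
E[Y] = r / p = 2 / 0.12 = 16.666667

16.6667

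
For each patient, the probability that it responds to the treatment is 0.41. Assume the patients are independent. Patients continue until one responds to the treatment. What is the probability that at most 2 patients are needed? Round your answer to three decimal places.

Y = number of patients to the first success; geometric, p = 0.41.
P(Y ≤ 2) = 1 − (1−p)^2 = 1 − 0.34810 = 0.65190

0.652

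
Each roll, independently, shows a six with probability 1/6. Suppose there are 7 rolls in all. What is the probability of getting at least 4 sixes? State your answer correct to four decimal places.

0.0176

X ~ Binomial(7, 0.166667); P(X ≥ 4) = Σ C(7,k) p^k (1−p)^(7−k) over k:
  k=4: C(7,4)·0.166667^4·0.833333^3 = 0.015629
  k=5: C(7,5)·0.166667^5·0.833333^2 = 0.001875
  k=6: C(7,6)·0.166667^6·0.833333^1 = 0.000125
  k=7: C(7,7)·0.166667^7·0.833333^0 = 0.000004
Total = 0.017633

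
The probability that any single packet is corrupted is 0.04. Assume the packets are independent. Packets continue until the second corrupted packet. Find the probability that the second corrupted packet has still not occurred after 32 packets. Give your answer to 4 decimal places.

Needing more than 32 packets ⇔ fewer than 2 successes in the first 32. With X ~ Binomial(32, 0.04), P(Y > 32) = P(X ≤ 1).
  k=0: C(32,0)·0.04^0·0.96^32 = 0.270819
  k=1: C(32,1)·0.04^1·0.96^31 = 0.361092
P(X ≤ 1) = 0.631911

0.6319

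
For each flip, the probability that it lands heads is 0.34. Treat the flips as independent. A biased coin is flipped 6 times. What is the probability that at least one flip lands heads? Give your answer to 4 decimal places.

P(at least one) = 1 − P(none) = 1 − (1 − 0.34)^6
= 1 − 0.082654 = 0.917346

0.9173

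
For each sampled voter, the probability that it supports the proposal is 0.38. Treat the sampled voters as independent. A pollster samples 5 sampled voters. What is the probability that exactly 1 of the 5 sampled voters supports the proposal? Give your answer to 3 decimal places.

X ~ Binomial(n=5, p=0.38).
P(X=1) = C(5,1) · p^1 · (1−p)^4
= 5 · 0.38 · 0.14776 = 0.28075

0.281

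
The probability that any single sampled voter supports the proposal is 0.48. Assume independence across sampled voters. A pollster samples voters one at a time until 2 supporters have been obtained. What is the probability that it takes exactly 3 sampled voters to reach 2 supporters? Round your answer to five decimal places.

0.23962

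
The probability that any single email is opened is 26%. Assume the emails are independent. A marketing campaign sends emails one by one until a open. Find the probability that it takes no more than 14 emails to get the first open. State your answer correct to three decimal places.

0.985

Y = number of emails to the first success; geometric, p = 0.26.
P(Y ≤ 14) = 1 − (1−p)^14 = 1 − 0.01477 = 0.98523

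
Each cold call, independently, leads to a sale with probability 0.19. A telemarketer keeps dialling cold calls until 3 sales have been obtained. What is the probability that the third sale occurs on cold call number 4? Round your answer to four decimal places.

0.0167

Y = trial on which the third success occurs; negative binomial, r=3, p=0.19.
P(Y=4) = C(3,2) · p^3 · (1−p)^1
= 3 · 0.006859 · 0.81 = 0.016667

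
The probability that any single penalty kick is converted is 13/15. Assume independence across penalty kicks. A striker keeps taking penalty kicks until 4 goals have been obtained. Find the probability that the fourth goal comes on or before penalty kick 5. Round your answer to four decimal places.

Finishing within 5 penalty kicks ⇔ at least 4 successes in the first 5. With X ~ Binomial(5, 0.866667), P(Y ≤ 5) = 1 − P(X ≤ 3).
  k=0: C(5,0)·0.866667^0·0.133333^5 = 0.000042
  k=1: C(5,1)·0.866667^1·0.133333^4 = 0.001370
  k=2: C(5,2)·0.866667^2·0.133333^3 = 0.017804
  k=3: C(5,3)·0.866667^3·0.133333^2 = 0.115727
1 − 0.134943 = 0.865057

0.8651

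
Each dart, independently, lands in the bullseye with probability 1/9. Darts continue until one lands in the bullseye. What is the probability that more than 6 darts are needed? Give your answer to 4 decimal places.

Y = number of darts to the first success; geometric, p = 0.111111.
P(Y > 6) = P(first 6 all fail) = (1−p)^6 = 0.493270

0.4933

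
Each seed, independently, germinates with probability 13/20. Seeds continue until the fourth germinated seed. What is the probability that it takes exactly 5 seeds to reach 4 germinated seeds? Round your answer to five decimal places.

Y = trial on which the fourth success occurs; negative binomial, r=4, p=0.65.
P(Y=5) = C(4,3) · p^4 · (1−p)^1
= 4 · 0.17851 · 0.35 = 0.2499088

0.24991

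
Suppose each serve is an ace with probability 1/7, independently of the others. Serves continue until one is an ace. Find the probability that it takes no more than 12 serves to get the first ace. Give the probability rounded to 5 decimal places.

0.84273

Y = number of serves to the first success; geometric, p = 0.142857.
P(Y ≤ 12) = 1 − (1−p)^12 = 1 − 0.1572673 = 0.8427327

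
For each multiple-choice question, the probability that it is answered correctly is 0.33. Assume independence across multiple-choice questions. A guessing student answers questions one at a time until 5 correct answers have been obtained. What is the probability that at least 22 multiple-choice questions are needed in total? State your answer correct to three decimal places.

0.128

Needing more than 21 multiple-choice questions ⇔ fewer than 5 successes in the first 21. With X ~ Binomial(21, 0.33), P(Y > 21) = P(X ≤ 4).
  k=0: C(21,0)·0.33^0·0.67^21 = 0.00022
  k=1: C(21,1)·0.33^1·0.67^20 = 0.00230
  k=2: C(21,2)·0.33^2·0.67^19 = 0.01134
  k=3: C(21,3)·0.33^3·0.67^18 = 0.03538
  k=4: C(21,4)·0.33^4·0.67^17 = 0.07841
P(X ≤ 4) = 0.12766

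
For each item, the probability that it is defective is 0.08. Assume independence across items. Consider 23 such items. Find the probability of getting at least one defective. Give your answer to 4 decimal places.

0.8531

P(at least one) = 1 − P(none) = 1 − (1 − 0.08)^23
= 1 − 0.146933 = 0.853067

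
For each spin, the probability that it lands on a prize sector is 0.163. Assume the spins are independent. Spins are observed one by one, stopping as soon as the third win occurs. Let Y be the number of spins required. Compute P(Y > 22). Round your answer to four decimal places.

0.2802

Needing more than 22 spins ⇔ fewer than 3 successes in the first 22. With X ~ Binomial(22, 0.163), P(Y > 22) = P(X ≤ 2).
  k=0: C(22,0)·0.163^0·0.837^22 = 0.019951
  k=1: C(22,1)·0.163^1·0.837^21 = 0.085476
  k=2: C(22,2)·0.163^2·0.837^20 = 0.174782
P(X ≤ 2) = 0.280209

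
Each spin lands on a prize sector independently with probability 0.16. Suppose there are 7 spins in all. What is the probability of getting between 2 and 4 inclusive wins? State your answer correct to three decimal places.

0.310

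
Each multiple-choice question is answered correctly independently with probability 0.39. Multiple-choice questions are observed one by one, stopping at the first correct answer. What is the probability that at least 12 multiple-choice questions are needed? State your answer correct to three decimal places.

Y = number of multiple-choice questions to the first success; geometric, p = 0.39.
P(Y > 11) = P(first 11 all fail) = (1−p)^11 = 0.00435

0.004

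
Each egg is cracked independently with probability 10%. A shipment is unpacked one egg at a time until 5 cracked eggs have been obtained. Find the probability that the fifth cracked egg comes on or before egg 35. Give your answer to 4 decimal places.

0.2693

Finishing within 35 eggs ⇔ at least 5 successes in the first 35. With X ~ Binomial(35, 0.10), P(Y ≤ 35) = 1 − P(X ≤ 4).
  k=0: C(35,0)·0.10^0·0.90^35 = 0.025032
  k=1: C(35,1)·0.10^1·0.90^34 = 0.097345
  k=2: C(35,2)·0.10^2·0.90^33 = 0.183874
  k=3: C(35,3)·0.10^3·0.90^32 = 0.224735
  k=4: C(35,4)·0.10^4·0.90^31 = 0.199764
1 − 0.730749 = 0.269251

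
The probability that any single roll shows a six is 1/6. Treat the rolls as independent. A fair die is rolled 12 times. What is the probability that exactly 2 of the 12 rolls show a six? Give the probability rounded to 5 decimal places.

X ~ Binomial(n=12, p=0.166667).
P(X=2) = C(12,2) · p^2 · (1−p)^10
= 66 · 0.027778 · 0.16151 = 0.2960936

0.29609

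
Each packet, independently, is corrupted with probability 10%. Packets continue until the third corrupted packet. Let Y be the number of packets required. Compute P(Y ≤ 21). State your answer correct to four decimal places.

0.3516

Finishing within 21 packets ⇔ at least 3 successes in the first 21. With X ~ Binomial(21, 0.10), P(Y ≤ 21) = 1 − P(X ≤ 2).
  k=0: C(21,0)·0.10^0·0.90^21 = 0.109419
  k=1: C(21,1)·0.10^1·0.90^20 = 0.255311
  k=2: C(21,2)·0.10^2·0.90^19 = 0.283679
1 − 0.648409 = 0.351591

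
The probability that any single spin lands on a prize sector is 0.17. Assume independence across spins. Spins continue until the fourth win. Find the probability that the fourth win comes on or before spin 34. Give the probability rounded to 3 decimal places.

Finishing within 34 spins ⇔ at least 4 successes in the first 34. With X ~ Binomial(34, 0.17), P(Y ≤ 34) = 1 − P(X ≤ 3).
  k=0: C(34,0)·0.17^0·0.83^34 = 0.00177
  k=1: C(34,1)·0.17^1·0.83^33 = 0.01235
  k=2: C(34,2)·0.17^2·0.83^32 = 0.04172
  k=3: C(34,3)·0.17^3·0.83^31 = 0.09115
1 − 0.14699 = 0.85301

0.853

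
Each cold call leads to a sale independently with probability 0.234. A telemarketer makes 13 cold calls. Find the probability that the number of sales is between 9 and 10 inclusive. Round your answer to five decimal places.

X ~ Binomial(13, 0.234); P(9 ≤ X ≤ 10) = Σ C(13,k) p^k (1−p)^(13−k) over k:
  k=9: C(13,9)·0.234^9·0.766^4 = 0.0005178
  k=10: C(13,10)·0.234^10·0.766^3 = 0.0000633
Total = 0.0005811

0.00058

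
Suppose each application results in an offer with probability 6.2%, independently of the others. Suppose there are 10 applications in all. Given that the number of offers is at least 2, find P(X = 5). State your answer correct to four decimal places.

0.0013

X ~ Binomial(10, 0.062). Want P(X=5 | X≥2) = P(X=5) / P(X≥2).
P(X=5) = C(10,5)·0.062^5·0.938^5 = 0.000168
P(X≥2) = 1 − 0.527264 − 0.348512 = 0.124224
Ratio = 0.000168 / 0.124224 = 0.001349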